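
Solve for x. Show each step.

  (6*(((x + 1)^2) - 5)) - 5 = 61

Step 1. [(6*(((x + 1)^2) - 5)) - 5 = 61] peel the -5: add 5 from each side. So sub: 6*(((x + 1)^2) - 5) = 66.
Step 2. [6*(((x + 1)^2) - 5) = 66] divide by the outer 6. So div: ((x + 1)^2) - 5 = 11.
Step 3. [((x + 1)^2) - 5 = 11] -5 is outermost — add 5 both sides. So sub: (x + 1)^2 = 16.
Step 4. [(x + 1)^2 = 16] √ both sides: 16 ≥ 0 gives two branches, so sqrt: x + 1 = 4 or -4.
Step 5. [x + 1 = 4 or -4] subtract 1: x sits inside (… + 1) ⇒ sub: x = 3 or -5.

Answer: x ∈ {-5, 3}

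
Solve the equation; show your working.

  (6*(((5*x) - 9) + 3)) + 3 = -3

Step 1. [(6*(((5*x) - 9) + 3)) + 3 = -3] the outer +3 inverts by subtracting 3 ⇒ sub: 6*(((5*x) - 9) + 3) = -6.
Step 2. [6*(((5*x) - 9) + 3) = -6] leading coefficient 6: divide by 6 ⇒ div: ((5*x) - 9) + 3 = -1.
Step 3. [((5*x) - 9) + 3 = -1] the outer +3 inverts by subtracting 3, so sub: (5*x) - 9 = -4.
Step 4. [(5*x) - 9 = -4] add 9: x sits inside (… - 9), so sub: 5*x = 5.
Step 5. [5*x = 5] divide by the outer 5. So div: x = 1.

Answer: x ∈ {1}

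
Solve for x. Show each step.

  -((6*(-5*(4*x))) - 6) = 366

Step 1. [-((6*(-5*(4*x))) - 6) = 366] leading − — multiply by −1, so neg: (6*(-5*(4*x))) - 6 = -366.
Step 2. [(6*(-5*(4*x))) - 6 = -366] common factor 6 (LHS and -366) — divide through ⇒ factor: (-5*(4*x)) - 1 = -61.
Step 3. [(-5*(4*x)) - 1 = -61] 1 comes off first (add 1). So sub: -5*(4*x) = -60.
Step 4. [-5*(4*x) = -60] -5 out front; divide by -5. So div: 4*x = 12.
Step 5. [4*x = 12] 4 out front; divide by 4. So div: x = 3.

Answer: x ∈ {3}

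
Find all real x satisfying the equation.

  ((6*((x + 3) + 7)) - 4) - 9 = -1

Step 1. [((6*((x + 3) + 7)) - 4) - 9 = -1] 9 comes off first (add 9). So sub: (6*((x + 3) + 7)) - 4 = 8.
Step 2. [(6*((x + 3) + 7)) - 4 = 8] the outer -4 inverts by adding 4 ⇒ sub: 6*((x + 3) + 7) = 12.
Step 3. [6*((x + 3) + 7) = 12] divide by the outer 6 ⇒ div: (x + 3) + 7 = 2.
Step 4. [(x + 3) + 7 = 2] the outer +7 inverts by subtracting 7. So sub: x + 3 = -5.
Step 5. [x + 3 = -5] subtract 3: x sits inside (… + 3), so sub: x = -8.

Answer: x ∈ {-8}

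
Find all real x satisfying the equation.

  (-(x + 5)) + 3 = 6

Step 1. [(-(x + 5)) + 3 = 6] the outer +3 inverts by subtracting 3. So sub: -(x + 5) = 3.
Step 2. [-(x + 5) = 3] LHS negated; negate both sides, so neg: x + 5 = -3.
Step 3. [x + 5 = -3] 5 comes off first (subtract 5), so sub: x = -8.

Answer: x ∈ {-8}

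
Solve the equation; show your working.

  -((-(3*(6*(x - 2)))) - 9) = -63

Step 1. [-((-(3*(6*(x - 2)))) - 9) = -63] LHS negated; negate both sides, so neg: (-(3*(6*(x - 2)))) - 9 = 63.
Step 2. [(-(3*(6*(x - 2)))) - 9 = 63] add 9: x sits inside (… - 9). So sub: -(3*(6*(x - 2))) = 72.
Step 3. [-(3*(6*(x - 2))) = 72] flip signs both sides ⇒ neg: 3*(6*(x - 2)) = -72.
Step 4. [3*(6*(x - 2)) = -72] divide by the outer 3 ⇒ div: 6*(x - 2) = -24.
Step 5. [6*(x - 2) = -24] 6·(inner) — divide through by 6 ⇒ div: x - 2 = -4.
Step 6. [x - 2 = -4] -2 is outermost — add 2 both sides. So sub: x = -2.

Answer: x ∈ {-2}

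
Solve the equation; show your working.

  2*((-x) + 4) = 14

Step 1. [2*((-x) + 4) = 14] divide by the outer 2, so div: (-x) + 4 = 7.
Step 2. [(-x) + 4 = 7] peel the +4: subtract 4 from each side ⇒ sub: -x = 3.
Step 3. [-x = 3] flip signs both sides ⇒ neg: x = -3.

Answer: x ∈ {-3}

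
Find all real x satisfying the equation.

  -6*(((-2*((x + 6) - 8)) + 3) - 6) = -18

Step 1. [-6*(((-2*((x + 6) - 8)) + 3) - 6) = -18] -6·(inner) — divide through by -6 ⇒ div: ((-2*((x + 6) - 8)) + 3) - 6 = 3.
Step 2. [((-2*((x + 6) - 8)) + 3) - 6 = 3] peel the -6: add 6 from each side ⇒ sub: (-2*((x + 6) - 8)) + 3 = 9.
Step 3. [(-2*((x + 6) - 8)) + 3 = 9] subtract 3: x sits inside (… + 3). So sub: -2*((x + 6) - 8) = 6.
Step 4. [-2*((x + 6) - 8) = 6] divide by the outer -2 ⇒ div: (x + 6) - 8 = -3.
Step 5. [(x + 6) - 8 = -3] peel the -8: add 8 from each side. So sub: x + 6 = 5.
Step 6. [x + 6 = 5] the outer +6 inverts by subtracting 6 ⇒ sub: x = -1.

Answer: x ∈ {-1}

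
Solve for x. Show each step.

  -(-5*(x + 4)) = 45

Step 1. [-(-5*(x + 4)) = 45] flip signs both sides. So neg: -5*(x + 4) = -45.
Step 2. [-5*(x + 4) = -45] -5·(inner) — divide through by -5 ⇒ div: x + 4 = 9.
Step 3. [x + 4 = 9] the outer +4 inverts by subtracting 4. So sub: x = 5.

Answer: x ∈ {5}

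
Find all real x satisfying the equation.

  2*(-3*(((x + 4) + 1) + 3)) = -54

Step 1. [2*(-3*(((x + 4) + 1) + 3)) = -54] 2·(inner) — divide through by 2. So div: -3*(((x + 4) + 1) + 3) = -27.
Step 2. [-3*(((x + 4) + 1) + 3) = -27] -3 out front; divide by -3. So div: ((x + 4) + 1) + 3 = 9.
Step 3. [((x + 4) + 1) + 3 = 9] peel the +3: subtract 3 from each side, so sub: (x + 4) + 1 = 6.
Step 4. [(x + 4) + 1 = 6] peel the +1: subtract 1 from each side, so sub: x + 4 = 5.
Step 5. [x + 4 = 5] the outer +4 inverts by subtracting 4. So sub: x = 1.

Answer: x ∈ {1}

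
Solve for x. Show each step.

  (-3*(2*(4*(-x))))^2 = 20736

Step 1. [(-3*(2*(4*(-x))))^2 = 20736] √ both sides: 20736 ≥ 0 gives two branches. So sqrt: -3*(2*(4*(-x))) = 144 or -144.
Step 2. [-3*(2*(4*(-x))) = 144 or -144] leading coefficient -3: divide by -3 ⇒ div: 2*(4*(-x)) = -48 or 48.
Step 3. [2*(4*(-x)) = -48 or 48] 2 out front; divide by 2 ⇒ div: 4*(-x) = -24 or 24.
Step 4. [4*(-x) = -24 or 24] LHS = 4·(…); ÷4 both sides, so div: -x = -6 or 6.
Step 5. [-x = -6 or 6] leading − — multiply by −1. So neg: x = 6 or -6.

Answer: x ∈ {-6, 6}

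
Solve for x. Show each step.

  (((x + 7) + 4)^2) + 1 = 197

Step 1. [(((x + 7) + 4)^2) + 1 = 197] the outer +1 inverts by subtracting 1, so sub: ((x + 7) + 4)^2 = 196.
Step 2. [((x + 7) + 4)^2 = 196] 196 ≥ 0, LHS is (·)² — take ±√. So sqrt: (x + 7) + 4 = 14 or -14.
Step 3. [(x + 7) + 4 = 14 or -14] peel the +4: subtract 4 from each side ⇒ sub: x + 7 = 10 or -18.
Step 4. [x + 7 = 10 or -18] subtract 7: x sits inside (… + 7). So sub: x = 3 or -25.

Answer: x ∈ {-25, 3}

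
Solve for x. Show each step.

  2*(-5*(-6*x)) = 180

Step 1. [2*(-5*(-6*x)) = 180] divide by the outer 2, so div: -5*(-6*x) = 90.
Step 2. [-5*(-6*x) = 90] LHS = -5·(…); ÷-5 both sides, so div: -6*x = -18.
Step 3. [-6*x = -18] leading coefficient -6: divide by -6. So div: x = 3.

Answer: x ∈ {3}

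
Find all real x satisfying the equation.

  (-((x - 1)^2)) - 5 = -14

Step 1. [(-((x - 1)^2)) - 5 = -14] 5 comes off first (add 5). So sub: -((x - 1)^2) = -9.
Step 2. [-((x - 1)^2) = -9] flip signs both sides. So neg: (x - 1)^2 = 9.
Step 3. [(x - 1)^2 = 9] 9 ≥ 0, LHS is (·)² — take ±√ ⇒ sqrt: x - 1 = 3 or -3.
Step 4. [x - 1 = 3 or -3] add 1: x sits inside (… - 1). So sub: x = 4 or -2.

Answer: x ∈ {-2, 4}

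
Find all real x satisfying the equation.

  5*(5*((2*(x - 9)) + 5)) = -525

Step 1. [5*(5*((2*(x - 9)) + 5)) = -525] LHS = 5·(…); ÷5 both sides, so div: 5*((2*(x - 9)) + 5) = -105.
Step 2. [5*((2*(x - 9)) + 5) = -105] 5·(inner) — divide through by 5 ⇒ div: (2*(x - 9)) + 5 = -21.
Step 3. [(2*(x - 9)) + 5 = -21] 5 comes off first (subtract 5), so sub: 2*(x - 9) = -26.
Step 4. [2*(x - 9) = -26] 2 out front; divide by 2. So div: x - 9 = -13.
Step 5. [x - 9 = -13] 9 comes off first (add 9), so sub: x = -4.

Answer: x ∈ {-4}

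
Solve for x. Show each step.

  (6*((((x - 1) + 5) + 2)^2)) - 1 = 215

Step 1. [(6*((((x - 1) + 5) + 2)^2)) - 1 = 215] add 1: x sits inside (… - 1) ⇒ sub: 6*((((x - 1) + 5) + 2)^2) = 216.
Step 2. [6*((((x - 1) + 5) + 2)^2) = 216] 6·(inner) — divide through by 6 ⇒ div: (((x - 1) + 5) + 2)^2 = 36.
Step 3. [(((x - 1) + 5) + 2)^2 = 36] √ both sides: 36 ≥ 0 gives two branches ⇒ sqrt: ((x - 1) + 5) + 2 = 6 or -6.
Step 4. [((x - 1) + 5) + 2 = 6 or -6] the outer +2 inverts by subtracting 2. So sub: (x - 1) + 5 = 4 or -8.
Step 5. [(x - 1) + 5 = 4 or -8] +5 is outermost — subtract 5 both sides ⇒ sub: x - 1 = -1 or -13.
Step 6. [x - 1 = -1 or -13] peel the -1: add 1 from each side, so sub: x = 0 or -12.

Answer: x ∈ {-12, 0}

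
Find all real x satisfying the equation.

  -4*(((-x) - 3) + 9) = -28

Step 1. [-4*(((-x) - 3) + 9) = -28] -4·(inner) — divide through by -4, so div: ((-x) - 3) + 9 = 7.
Step 2. [((-x) - 3) + 9 = 7] subtract 9: x sits inside (… + 9), so sub: (-x) - 3 = -2.
Step 3. [(-x) - 3 = -2] add 3: x sits inside (… - 3) ⇒ sub: -x = 1.
Step 4. [-x = 1] flip signs both sides ⇒ neg: x = -1.

Answer: x ∈ {-1}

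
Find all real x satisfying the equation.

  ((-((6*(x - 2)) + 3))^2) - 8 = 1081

Step 1. [((-((6*(x - 2)) + 3))^2) - 8 = 1081] -8 is outermost — add 8 both sides. So sub: (-((6*(x - 2)) + 3))^2 = 1089.
Step 2. [(-((6*(x - 2)) + 3))^2 = 1089] 1089 ≥ 0, LHS is (·)² — take ±√ ⇒ sqrt: -((6*(x - 2)) + 3) = 33 or -33.
Step 3. [-((6*(x - 2)) + 3) = 33 or -33] flip signs both sides. So neg: (6*(x - 2)) + 3 = -33 or 33.
Step 4. [(6*(x - 2)) + 3 = -33 or 33] +3 is outermost — subtract 3 both sides. So sub: 6*(x - 2) = -36 or 30.
Step 5. [6*(x - 2) = -36 or 30] leading coefficient 6: divide by 6, so div: x - 2 = -6 or 5.
Step 6. [x - 2 = -6 or 5] add 2: x sits inside (… - 2) ⇒ sub: x = -4 or 7.

Answer: x ∈ {-4, 7}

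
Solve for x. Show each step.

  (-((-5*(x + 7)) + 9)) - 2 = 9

Step 1. [(-((-5*(x + 7)) + 9)) - 2 = 9] -2 is outermost — add 2 both sides. So sub: -((-5*(x + 7)) + 9) = 11.
Step 2. [-((-5*(x + 7)) + 9) = 11] LHS negated; negate both sides, so neg: (-5*(x + 7)) + 9 = -11.
Step 3. [(-5*(x + 7)) + 9 = -11] 9 comes off first (subtract 9) ⇒ sub: -5*(x + 7) = -20.
Step 4. [-5*(x + 7) = -20] divide by the outer -5 ⇒ div: x + 7 = 4.
Step 5. [x + 7 = 4] peel the +7: subtract 7 from each side ⇒ sub: x = -3.

Answer: x ∈ {-3}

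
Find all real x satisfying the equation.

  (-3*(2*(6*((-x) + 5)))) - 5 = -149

Step 1. [(-3*(2*(6*((-x) + 5)))) - 5 = -149] the outer -5 inverts by adding 5, so sub: -3*(2*(6*((-x) + 5))) = -144.
Step 2. [-3*(2*(6*((-x) + 5))) = -144] LHS = -3·(…); ÷-3 both sides. So div: 2*(6*((-x) + 5)) = 48.
Step 3. [2*(6*((-x) + 5)) = 48] leading coefficient 2: divide by 2. So div: 6*((-x) + 5) = 24.
Step 4. [6*((-x) + 5) = 24] 6 out front; divide by 6, so div: (-x) + 5 = 4.
Step 5. [(-x) + 5 = 4] 5 comes off first (subtract 5) ⇒ sub: -x = -1.
Step 6. [-x = -1] flip signs both sides. So neg: x = 1.

Answer: x ∈ {1}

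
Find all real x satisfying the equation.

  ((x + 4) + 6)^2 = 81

Step 1. [((x + 4) + 6)^2 = 81] 81 ≥ 0, LHS is (·)² — take ±√ ⇒ sqrt: (x + 4) + 6 = 9 or -9.
Step 2. [(x + 4) + 6 = 9 or -9] the outer +6 inverts by subtracting 6 ⇒ sub: x + 4 = 3 or -15.
Step 3. [x + 4 = 3 or -15] +4 is outermost — subtract 4 both sides, so sub: x = -1 or -19.

Answer: x ∈ {-19, -1}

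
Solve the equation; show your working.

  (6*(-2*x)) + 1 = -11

Step 1. [(6*(-2*x)) + 1 = -11] +1 is outermost — subtract 1 both sides. So sub: 6*(-2*x) = -12.
Step 2. [6*(-2*x) = -12] LHS = 6·(…); ÷6 both sides, so div: -2*x = -2.
Step 3. [-2*x = -2] divide by the outer -2, so div: x = 1.

Answer: x ∈ {1}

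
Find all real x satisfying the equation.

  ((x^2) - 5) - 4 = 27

Step 1. [((x^2) - 5) - 4 = 27] the outer -4 inverts by adding 4 ⇒ sub: (x^2) - 5 = 31.
Step 2. [(x^2) - 5 = 31] -5 is outermost — add 5 both sides. So sub: x^2 = 36.
Step 3. [x^2 = 36] 36 ≥ 0, LHS is (·)² — take ±√ ⇒ sqrt: x = 6 or -6.

Answer: x ∈ {-6, 6}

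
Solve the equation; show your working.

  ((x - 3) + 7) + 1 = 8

Step 1. [((x - 3) + 7) + 1 = 8] subtract 1: x sits inside (… + 1). So sub: (x - 3) + 7 = 7.
Step 2. [(x - 3) + 7 = 7] peel the +7: subtract 7 from each side. So sub: x - 3 = 0.
Step 3. [x - 3 = 0] -3 is outermost — add 3 both sides ⇒ sub: x = 3.

Answer: x ∈ {3}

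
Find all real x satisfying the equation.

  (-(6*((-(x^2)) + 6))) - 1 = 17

Step 1. [(-(6*((-(x^2)) + 6))) - 1 = 17] 1 comes off first (add 1). So sub: -(6*((-(x^2)) + 6)) = 18.
Step 2. [-(6*((-(x^2)) + 6)) = 18] flip signs both sides. So neg: 6*((-(x^2)) + 6) = -18.
Step 3. [6*((-(x^2)) + 6) = -18] 6 out front; divide by 6 ⇒ div: (-(x^2)) + 6 = -3.
Step 4. [(-(x^2)) + 6 = -3] peel the +6: subtract 6 from each side. So sub: -(x^2) = -9.
Step 5. [-(x^2) = -9] flip signs both sides, so neg: x^2 = 9.
Step 6. [x^2 = 9] LHS squared, RHS 9 ≥ 0: apply √ (±), so sqrt: x = 3 or -3.

Answer: x ∈ {-3, 3}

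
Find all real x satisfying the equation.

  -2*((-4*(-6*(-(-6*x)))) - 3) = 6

Step 1. [-2*((-4*(-6*(-(-6*x)))) - 3) = 6] -2·(inner) — divide through by -2, so div: (-4*(-6*(-(-6*x)))) - 3 = -3.
Step 2. [(-4*(-6*(-(-6*x)))) - 3 = -3] 3 comes off first (add 3) ⇒ sub: -4*(-6*(-(-6*x))) = 0.
Step 3. [-4*(-6*(-(-6*x))) = 0] divide by the outer -4. So div: -6*(-(-6*x)) = 0.
Step 4. [-6*(-(-6*x)) = 0] LHS = -6·(…); ÷-6 both sides ⇒ div: -(-6*x) = 0.
Step 5. [-(-6*x) = 0] leading − — multiply by −1, so neg: -6*x = 0.
Step 6. [-6*x = 0] divide by the outer -6. So div: x = 0.

Answer: x ∈ {0}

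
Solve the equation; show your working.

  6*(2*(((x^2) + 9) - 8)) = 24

Step 1. [6*(2*(((x^2) + 9) - 8)) = 24] LHS = 6·(…); ÷6 both sides, so div: 2*(((x^2) + 9) - 8) = 4.
Step 2. [2*(((x^2) + 9) - 8) = 4] LHS = 2·(…); ÷2 both sides. So div: ((x^2) + 9) - 8 = 2.
Step 3. [((x^2) + 9) - 8 = 2] add 8: x sits inside (… - 8), so sub: (x^2) + 9 = 10.
Step 4. [(x^2) + 9 = 10] the outer +9 inverts by subtracting 9, so sub: x^2 = 1.
Step 5. [x^2 = 1] √ both sides: 1 ≥ 0 gives two branches. So sqrt: x = 1 or -1.

Answer: x ∈ {-1, 1}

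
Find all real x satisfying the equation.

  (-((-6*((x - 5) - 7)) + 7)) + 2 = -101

Step 1. [(-((-6*((x - 5) - 7)) + 7)) + 2 = -101] subtract 2: x sits inside (… + 2), so sub: -((-6*((x - 5) - 7)) + 7) = -103.
Step 2. [-((-6*((x - 5) - 7)) + 7) = -103] flip signs both sides ⇒ neg: (-6*((x - 5) - 7)) + 7 = 103.
Step 3. [(-6*((x - 5) - 7)) + 7 = 103] +7 is outermost — subtract 7 both sides. So sub: -6*((x - 5) - 7) = 96.
Step 4. [-6*((x - 5) - 7) = 96] -6·(inner) — divide through by -6, so div: (x - 5) - 7 = -16.
Step 5. [(x - 5) - 7 = -16] -7 is outermost — add 7 both sides. So sub: x - 5 = -9.
Step 6. [x - 5 = -9] peel the -5: add 5 from each side. So sub: x = -4.

Answer: x ∈ {-4}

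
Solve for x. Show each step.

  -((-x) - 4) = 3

Step 1. [-((-x) - 4) = 3] leading − — multiply by −1. So neg: (-x) - 4 = -3.
Step 2. [(-x) - 4 = -3] -4 is outermost — add 4 both sides ⇒ sub: -x = 1.
Step 3. [-x = 1] flip signs both sides. So neg: x = -1.

Answer: x ∈ {-1}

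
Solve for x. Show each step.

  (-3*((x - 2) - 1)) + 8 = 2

Step 1. [(-3*((x - 2) - 1)) + 8 = 2] subtract 8: x sits inside (… + 8) ⇒ sub: -3*((x - 2) - 1) = -6.
Step 2. [-3*((x - 2) - 1) = -6] divide by the outer -3 ⇒ div: (x - 2) - 1 = 2.
Step 3. [(x - 2) - 1 = 2] peel the -1: add 1 from each side, so sub: x - 2 = 3.
Step 4. [x - 2 = 3] -2 is outermost — add 2 both sides ⇒ sub: x = 5.

Answer: x ∈ {5}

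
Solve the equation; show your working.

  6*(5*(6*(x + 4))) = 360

Step 1. [6*(5*(6*(x + 4))) = 360] divide by the outer 6. So div: 5*(6*(x + 4)) = 60.
Step 2. [5*(6*(x + 4)) = 60] 5·(inner) — divide through by 5 ⇒ div: 6*(x + 4) = 12.
Step 3. [6*(x + 4) = 12] 6·(inner) — divide through by 6, so div: x + 4 = 2.
Step 4. [x + 4 = 2] 4 comes off first (subtract 4), so sub: x = -2.

Answer: x ∈ {-2}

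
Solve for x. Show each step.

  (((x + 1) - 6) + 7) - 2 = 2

Step 1. [(((x + 1) - 6) + 7) - 2 = 2] 2 comes off first (add 2) ⇒ sub: ((x + 1) - 6) + 7 = 4.
Step 2. [((x + 1) - 6) + 7 = 4] subtract 7: x sits inside (… + 7) ⇒ sub: (x + 1) - 6 = -3.
Step 3. [(x + 1) - 6 = -3] 6 comes off first (add 6), so sub: x + 1 = 3.
Step 4. [x + 1 = 3] peel the +1: subtract 1 from each side ⇒ sub: x = 2.

Answer: x ∈ {2}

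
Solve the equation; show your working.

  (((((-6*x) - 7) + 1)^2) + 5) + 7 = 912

Step 1. [(((((-6*x) - 7) + 1)^2) + 5) + 7 = 912] the outer +7 inverts by subtracting 7. So sub: ((((-6*x) - 7) + 1)^2) + 5 = 905.
Step 2. [((((-6*x) - 7) + 1)^2) + 5 = 905] peel the +5: subtract 5 from each side. So sub: (((-6*x) - 7) + 1)^2 = 900.
Step 3. [(((-6*x) - 7) + 1)^2 = 900] LHS squared, RHS 900 ≥ 0: apply √ (±). So sqrt: ((-6*x) - 7) + 1 = 30 or -30.
Step 4. [((-6*x) - 7) + 1 = 30 or -30] subtract 1: x sits inside (… + 1). So sub: (-6*x) - 7 = 29 or -31.
Step 5. [(-6*x) - 7 = 29 or -31] -7 is outermost — add 7 both sides. So sub: -6*x = 36 or -24.
Step 6. [-6*x = 36 or -24] leading coefficient -6: divide by -6, so div: x = -6 or 4.

Answer: x ∈ {-6, 4}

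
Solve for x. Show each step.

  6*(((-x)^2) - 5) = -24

Step 1. [6*(((-x)^2) - 5) = -24] 6 out front; divide by 6 ⇒ div: ((-x)^2) - 5 = -4.
Step 2. [((-x)^2) - 5 = -4] peel the -5: add 5 from each side, so sub: (-x)^2 = 1.
Step 3. [(-x)^2 = 1] LHS squared, RHS 1 ≥ 0: apply √ (±) ⇒ sqrt: -x = 1 or -1.
Step 4. [-x = 1 or -1] flip signs both sides ⇒ neg: x = -1 or 1.

Answer: x ∈ {-1, 1}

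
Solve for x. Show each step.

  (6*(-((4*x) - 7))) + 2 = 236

Step 1. [(6*(-((4*x) - 7))) + 2 = 236] 2 comes off first (subtract 2). So sub: 6*(-((4*x) - 7)) = 234.
Step 2. [6*(-((4*x) - 7)) = 234] divide by the outer 6. So div: -((4*x) - 7) = 39.
Step 3. [-((4*x) - 7) = 39] leading − — multiply by −1 ⇒ neg: (4*x) - 7 = -39.
Step 4. [(4*x) - 7 = -39] -7 is outermost — add 7 both sides ⇒ sub: 4*x = -32.
Step 5. [4*x = -32] divide by the outer 4 ⇒ div: x = -8.

Answer: x ∈ {-8}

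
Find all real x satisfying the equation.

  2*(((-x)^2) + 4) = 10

Step 1. [2*(((-x)^2) + 4) = 10] LHS = 2·(…); ÷2 both sides ⇒ div: ((-x)^2) + 4 = 5.
Step 2. [((-x)^2) + 4 = 5] subtract 4: x sits inside (… + 4), so sub: (-x)^2 = 1.
Step 3. [(-x)^2 = 1] LHS squared, RHS 1 ≥ 0: apply √ (±). So sqrt: -x = 1 or -1.
Step 4. [-x = 1 or -1] flip signs both sides, so neg: x = -1 or 1.

Answer: x ∈ {-1, 1}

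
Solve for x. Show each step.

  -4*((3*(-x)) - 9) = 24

Step 1. [-4*((3*(-x)) - 9) = 24] -4·(inner) — divide through by -4 ⇒ div: (3*(-x)) - 9 = -6.
Step 2. [(3*(-x)) - 9 = -6] common factor 3 (LHS and -6) — divide through. So factor: (-x) - 3 = -2.
Step 3. [(-x) - 3 = -2] add 3: x sits inside (… - 3). So sub: -x = 1.
Step 4. [-x = 1] flip signs both sides, so neg: x = -1.

Answer: x ∈ {-1}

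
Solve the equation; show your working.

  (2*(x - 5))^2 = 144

Step 1. [(2*(x - 5))^2 = 144] 144 ≥ 0, LHS is (·)² — take ±√ ⇒ sqrt: 2*(x - 5) = 12 or -12.
Step 2. [2*(x - 5) = 12 or -12] 2 out front; divide by 2. So div: x - 5 = 6 or -6.
Step 3. [x - 5 = 6 or -6] 5 comes off first (add 5), so sub: x = 11 or -1.

Answer: x ∈ {-1, 11}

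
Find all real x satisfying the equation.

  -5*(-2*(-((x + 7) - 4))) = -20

Step 1. [-5*(-2*(-((x + 7) - 4))) = -20] leading coefficient -5: divide by -5, so div: -2*(-((x + 7) - 4)) = 4.
Step 2. [-2*(-((x + 7) - 4)) = 4] leading coefficient -2: divide by -2. So div: -((x + 7) - 4) = -2.
Step 3. [-((x + 7) - 4) = -2] LHS negated; negate both sides. So neg: (x + 7) - 4 = 2.
Step 4. [(x + 7) - 4 = 2] 4 comes off first (add 4) ⇒ sub: x + 7 = 6.
Step 5. [x + 7 = 6] peel the +7: subtract 7 from each side. So sub: x = -1.

Answer: x ∈ {-1}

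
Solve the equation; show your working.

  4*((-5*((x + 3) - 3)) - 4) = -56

Step 1. [4*((-5*((x + 3) - 3)) - 4) = -56] 4 out front; divide by 4, so div: (-5*((x + 3) - 3)) - 4 = -14.
Step 2. [(-5*((x + 3) - 3)) - 4 = -14] the outer -4 inverts by adding 4, so sub: -5*((x + 3) - 3) = -10.
Step 3. [-5*((x + 3) - 3) = -10] -5·(inner) — divide through by -5. So div: (x + 3) - 3 = 2.
Step 4. [(x + 3) - 3 = 2] -3 is outermost — add 3 both sides ⇒ sub: x + 3 = 5.
Step 5. [x + 3 = 5] +3 is outermost — subtract 3 both sides ⇒ sub: x = 2.

Answer: x ∈ {2}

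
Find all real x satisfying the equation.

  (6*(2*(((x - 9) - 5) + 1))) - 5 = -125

Step 1. [(6*(2*(((x - 9) - 5) + 1))) - 5 = -125] 5 comes off first (add 5). So sub: 6*(2*(((x - 9) - 5) + 1)) = -120.
Step 2. [6*(2*(((x - 9) - 5) + 1)) = -120] divide by the outer 6. So div: 2*(((x - 9) - 5) + 1) = -20.
Step 3. [2*(((x - 9) - 5) + 1) = -20] divide by the outer 2 ⇒ div: ((x - 9) - 5) + 1 = -10.
Step 4. [((x - 9) - 5) + 1 = -10] peel the +1: subtract 1 from each side ⇒ sub: (x - 9) - 5 = -11.
Step 5. [(x - 9) - 5 = -11] 5 comes off first (add 5), so sub: x - 9 = -6.
Step 6. [x - 9 = -6] add 9: x sits inside (… - 9), so sub: x = 3.

Answer: x ∈ {3}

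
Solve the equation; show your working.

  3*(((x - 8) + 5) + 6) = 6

Step 1. [3*(((x - 8) + 5) + 6) = 6] leading coefficient 3: divide by 3, so div: ((x - 8) + 5) + 6 = 2.
Step 2. [((x - 8) + 5) + 6 = 2] 6 comes off first (subtract 6), so sub: (x - 8) + 5 = -4.
Step 3. [(x - 8) + 5 = -4] peel the +5: subtract 5 from each side, so sub: x - 8 = -9.
Step 4. [x - 8 = -9] 8 comes off first (add 8) ⇒ sub: x = -1.

Answer: x ∈ {-1}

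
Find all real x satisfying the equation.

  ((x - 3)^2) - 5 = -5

Step 1. [((x - 3)^2) - 5 = -5] 5 comes off first (add 5) ⇒ sub: (x - 3)^2 = 0.
Step 2. [(x - 3)^2 = 0] LHS squared, RHS 0 ≥ 0: apply √ (±) ⇒ sqrt: x - 3 = 0.
Step 3. [x - 3 = 0] -3 is outermost — add 3 both sides ⇒ sub: x = 3.

Answer: x ∈ {3}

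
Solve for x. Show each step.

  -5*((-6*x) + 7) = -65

Step 1. [-5*((-6*x) + 7) = -65] divide by the outer -5. So div: (-6*x) + 7 = 13.
Step 2. [(-6*x) + 7 = 13] 7 comes off first (subtract 7), so sub: -6*x = 6.
Step 3. [-6*x = 6] leading coefficient -6: divide by -6. So div: x = -1.

Answer: x ∈ {-1}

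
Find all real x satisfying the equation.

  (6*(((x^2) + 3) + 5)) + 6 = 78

Step 1. [(6*(((x^2) + 3) + 5)) + 6 = 78] the outer +6 inverts by subtracting 6. So sub: 6*(((x^2) + 3) + 5) = 72.
Step 2. [6*(((x^2) + 3) + 5) = 72] 6 out front; divide by 6 ⇒ div: ((x^2) + 3) + 5 = 12.
Step 3. [((x^2) + 3) + 5 = 12] +5 is outermost — subtract 5 both sides ⇒ sub: (x^2) + 3 = 7.
Step 4. [(x^2) + 3 = 7] +3 is outermost — subtract 3 both sides, so sub: x^2 = 4.
Step 5. [x^2 = 4] √ both sides: 4 ≥ 0 gives two branches, so sqrt: x = 2 or -2.

Answer: x ∈ {-2, 2}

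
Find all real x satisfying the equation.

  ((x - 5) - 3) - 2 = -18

Step 1. [((x - 5) - 3) - 2 = -18] the outer -2 inverts by adding 2, so sub: (x - 5) - 3 = -16.
Step 2. [(x - 5) - 3 = -16] peel the -3: add 3 from each side, so sub: x - 5 = -13.
Step 3. [x - 5 = -13] 5 comes off first (add 5) ⇒ sub: x = -8.

Answer: x ∈ {-8}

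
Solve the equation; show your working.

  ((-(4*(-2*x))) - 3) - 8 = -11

Step 1. [((-(4*(-2*x))) - 3) - 8 = -11] 8 comes off first (add 8), so sub: (-(4*(-2*x))) - 3 = -3.
Step 2. [(-(4*(-2*x))) - 3 = -3] add 3: x sits inside (… - 3), so sub: -(4*(-2*x)) = 0.
Step 3. [-(4*(-2*x)) = 0] flip signs both sides, so neg: 4*(-2*x) = 0.
Step 4. [4*(-2*x) = 0] leading coefficient 4: divide by 4 ⇒ div: -2*x = 0.
Step 5. [-2*x = 0] -2 out front; divide by -2 ⇒ div: x = 0.

Answer: x ∈ {0}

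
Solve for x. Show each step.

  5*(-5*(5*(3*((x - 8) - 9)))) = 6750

Step 1. [5*(-5*(5*(3*((x - 8) - 9)))) = 6750] LHS = 5·(…); ÷5 both sides, so div: -5*(5*(3*((x - 8) - 9))) = 1350.
Step 2. [-5*(5*(3*((x - 8) - 9))) = 1350] -5 out front; divide by -5. So div: 5*(3*((x - 8) - 9)) = -270.
Step 3. [5*(3*((x - 8) - 9)) = -270] 5 out front; divide by 5. So div: 3*((x - 8) - 9) = -54.
Step 4. [3*((x - 8) - 9) = -54] 3 out front; divide by 3 ⇒ div: (x - 8) - 9 = -18.
Step 5. [(x - 8) - 9 = -18] peel the -9: add 9 from each side. So sub: x - 8 = -9.
Step 6. [x - 8 = -9] 8 comes off first (add 8), so sub: x = -1.

Answer: x ∈ {-1}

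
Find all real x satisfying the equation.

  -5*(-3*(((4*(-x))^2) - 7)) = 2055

Step 1. [-5*(-3*(((4*(-x))^2) - 7)) = 2055] divide by the outer -5. So div: -3*(((4*(-x))^2) - 7) = -411.
Step 2. [-3*(((4*(-x))^2) - 7) = -411] LHS = -3·(…); ÷-3 both sides, so div: ((4*(-x))^2) - 7 = 137.
Step 3. [((4*(-x))^2) - 7 = 137] peel the -7: add 7 from each side, so sub: (4*(-x))^2 = 144.
Step 4. [(4*(-x))^2 = 144] 144 ≥ 0, LHS is (·)² — take ±√. So sqrt: 4*(-x) = 12 or -12.
Step 5. [4*(-x) = 12 or -12] divide by the outer 4 ⇒ div: -x = 3 or -3.
Step 6. [-x = 3 or -3] flip signs both sides. So neg: x = -3 or 3.

Answer: x ∈ {-3, 3}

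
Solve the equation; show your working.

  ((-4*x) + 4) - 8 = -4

Step 1. [((-4*x) + 4) - 8 = -4] add 8: x sits inside (… - 8). So sub: (-4*x) + 4 = 4.
Step 2. [(-4*x) + 4 = 4] -4 divides every term; factor it out ⇒ factor: x - 1 = -1.
Step 3. [x - 1 = -1] the outer -1 inverts by adding 1. So sub: x = 0.

Answer: x ∈ {0}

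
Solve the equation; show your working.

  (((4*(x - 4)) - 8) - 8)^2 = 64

Step 1. [(((4*(x - 4)) - 8) - 8)^2 = 64] √ both sides: 64 ≥ 0 gives two branches ⇒ sqrt: ((4*(x - 4)) - 8) - 8 = 8 or -8.
Step 2. [((4*(x - 4)) - 8) - 8 = 8 or -8] peel the -8: add 8 from each side ⇒ sub: (4*(x - 4)) - 8 = 16 or 0.
Step 3. [(4*(x - 4)) - 8 = 16 or 0] common factor 4 (LHS and 16 or 0) — divide through. So factor: (x - 4) - 2 = 4 or 0.
Step 4. [(x - 4) - 2 = 4 or 0] add 2: x sits inside (… - 2). So sub: x - 4 = 6 or 2.
Step 5. [x - 4 = 6 or 2] -4 is outermost — add 4 both sides ⇒ sub: x = 10 or 6.

Answer: x ∈ {6, 10}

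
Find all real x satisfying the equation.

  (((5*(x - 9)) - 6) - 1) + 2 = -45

Step 1. [(((5*(x - 9)) - 6) - 1) + 2 = -45] 2 comes off first (subtract 2). So sub: ((5*(x - 9)) - 6) - 1 = -47.
Step 2. [((5*(x - 9)) - 6) - 1 = -47] the outer -1 inverts by adding 1 ⇒ sub: (5*(x - 9)) - 6 = -46.
Step 3. [(5*(x - 9)) - 6 = -46] the outer -6 inverts by adding 6. So sub: 5*(x - 9) = -40.
Step 4. [5*(x - 9) = -40] 5·(inner) — divide through by 5. So div: x - 9 = -8.
Step 5. [x - 9 = -8] the outer -9 inverts by adding 9, so sub: x = 1.

Answer: x ∈ {1}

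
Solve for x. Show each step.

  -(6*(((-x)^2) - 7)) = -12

Step 1. [-(6*(((-x)^2) - 7)) = -12] flip signs both sides ⇒ neg: 6*(((-x)^2) - 7) = 12.
Step 2. [6*(((-x)^2) - 7) = 12] 6 out front; divide by 6. So div: ((-x)^2) - 7 = 2.
Step 3. [((-x)^2) - 7 = 2] -7 is outermost — add 7 both sides. So sub: (-x)^2 = 9.
Step 4. [(-x)^2 = 9] LHS squared, RHS 9 ≥ 0: apply √ (±), so sqrt: -x = 3 or -3.
Step 5. [-x = 3 or -3] flip signs both sides, so neg: x = -3 or 3.

Answer: x ∈ {-3, 3}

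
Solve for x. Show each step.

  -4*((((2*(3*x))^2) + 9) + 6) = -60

Step 1. [-4*((((2*(3*x))^2) + 9) + 6) = -60] LHS = -4·(…); ÷-4 both sides. So div: (((2*(3*x))^2) + 9) + 6 = 15.
Step 2. [(((2*(3*x))^2) + 9) + 6 = 15] the outer +6 inverts by subtracting 6. So sub: ((2*(3*x))^2) + 9 = 9.
Step 3. [((2*(3*x))^2) + 9 = 9] +9 is outermost — subtract 9 both sides, so sub: (2*(3*x))^2 = 0.
Step 4. [(2*(3*x))^2 = 0] 0 ≥ 0, LHS is (·)² — take ±√ ⇒ sqrt: 2*(3*x) = 0.
Step 5. [2*(3*x) = 0] LHS = 2·(…); ÷2 both sides. So div: 3*x = 0.
Step 6. [3*x = 0] 3 out front; divide by 3. So div: x = 0.

Answer: x ∈ {0}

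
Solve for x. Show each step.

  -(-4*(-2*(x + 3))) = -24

Step 1. [-(-4*(-2*(x + 3))) = -24] flip signs both sides. So neg: -4*(-2*(x + 3)) = 24.
Step 2. [-4*(-2*(x + 3)) = 24] -4·(inner) — divide through by -4 ⇒ div: -2*(x + 3) = -6.
Step 3. [-2*(x + 3) = -6] -2 out front; divide by -2 ⇒ div: x + 3 = 3.
Step 4. [x + 3 = 3] subtract 3: x sits inside (… + 3). So sub: x = 0.

Answer: x ∈ {0}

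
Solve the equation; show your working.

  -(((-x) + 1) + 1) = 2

Step 1. [-(((-x) + 1) + 1) = 2] flip signs both sides. So neg: ((-x) + 1) + 1 = -2.
Step 2. [((-x) + 1) + 1 = -2] the outer +1 inverts by subtracting 1, so sub: (-x) + 1 = -3.
Step 3. [(-x) + 1 = -3] 1 comes off first (subtract 1). So sub: -x = -4.
Step 4. [-x = -4] flip signs both sides ⇒ neg: x = 4.

Answer: x ∈ {4}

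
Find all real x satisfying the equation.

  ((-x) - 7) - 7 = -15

Step 1. [((-x) - 7) - 7 = -15] -7 is outermost — add 7 both sides. So sub: (-x) - 7 = -8.
Step 2. [(-x) - 7 = -8] 7 comes off first (add 7) ⇒ sub: -x = -1.
Step 3. [-x = -1] flip signs both sides. So neg: x = 1.

Answer: x ∈ {1}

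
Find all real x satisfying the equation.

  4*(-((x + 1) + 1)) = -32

Step 1. [4*(-((x + 1) + 1)) = -32] 4·(inner) — divide through by 4. So div: -((x + 1) + 1) = -8.
Step 2. [-((x + 1) + 1) = -8] flip signs both sides ⇒ neg: (x + 1) + 1 = 8.
Step 3. [(x + 1) + 1 = 8] 1 comes off first (subtract 1). So sub: x + 1 = 7.
Step 4. [x + 1 = 7] +1 is outermost — subtract 1 both sides, so sub: x = 6.

Answer: x ∈ {6}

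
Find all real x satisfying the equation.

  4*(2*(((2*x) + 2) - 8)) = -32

Step 1. [4*(2*(((2*x) + 2) - 8)) = -32] 4·(inner) — divide through by 4. So div: 2*(((2*x) + 2) - 8) = -8.
Step 2. [2*(((2*x) + 2) - 8) = -8] 2·(inner) — divide through by 2 ⇒ div: ((2*x) + 2) - 8 = -4.
Step 3. [((2*x) + 2) - 8 = -4] 8 comes off first (add 8) ⇒ sub: (2*x) + 2 = 4.
Step 4. [(2*x) + 2 = 4] common factor 2 (LHS and 4) — divide through. So factor: x + 1 = 2.
Step 5. [x + 1 = 2] subtract 1: x sits inside (… + 1) ⇒ sub: x = 1.

Answer: x ∈ {1}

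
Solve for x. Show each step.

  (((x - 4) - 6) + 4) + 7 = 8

Step 1. [(((x - 4) - 6) + 4) + 7 = 8] the outer +7 inverts by subtracting 7. So sub: ((x - 4) - 6) + 4 = 1.
Step 2. [((x - 4) - 6) + 4 = 1] the outer +4 inverts by subtracting 4. So sub: (x - 4) - 6 = -3.
Step 3. [(x - 4) - 6 = -3] -6 is outermost — add 6 both sides. So sub: x - 4 = 3.
Step 4. [x - 4 = 3] add 4: x sits inside (… - 4), so sub: x = 7.

Answer: x ∈ {7}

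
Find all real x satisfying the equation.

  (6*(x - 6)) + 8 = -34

Step 1. [(6*(x - 6)) + 8 = -34] the outer +8 inverts by subtracting 8, so sub: 6*(x - 6) = -42.
Step 2. [6*(x - 6) = -42] divide by the outer 6 ⇒ div: x - 6 = -7.
Step 3. [x - 6 = -7] peel the -6: add 6 from each side. So sub: x = -1.

Answer: x ∈ {-1}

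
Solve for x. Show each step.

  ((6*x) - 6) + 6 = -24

Step 1. [((6*x) - 6) + 6 = -24] subtract 6: x sits inside (… + 6) ⇒ sub: (6*x) - 6 = -30.
Step 2. [(6*x) - 6 = -30] peel the -6: add 6 from each side ⇒ sub: 6*x = -24.
Step 3. [6*x = -24] divide by the outer 6 ⇒ div: x = -4.

Answer: x ∈ {-4}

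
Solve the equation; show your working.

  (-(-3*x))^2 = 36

Step 1. [(-(-3*x))^2 = 36] 36 ≥ 0, LHS is (·)² — take ±√ ⇒ sqrt: -(-3*x) = 6 or -6.
Step 2. [-(-3*x) = 6 or -6] leading − — multiply by −1, so neg: -3*x = -6 or 6.
Step 3. [-3*x = -6 or 6] LHS = -3·(…); ÷-3 both sides ⇒ div: x = 2 or -2.

Answer: x ∈ {-2, 2}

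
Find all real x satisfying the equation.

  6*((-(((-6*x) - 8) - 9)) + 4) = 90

Step 1. [6*((-(((-6*x) - 8) - 9)) + 4) = 90] divide by the outer 6. So div: (-(((-6*x) - 8) - 9)) + 4 = 15.
Step 2. [(-(((-6*x) - 8) - 9)) + 4 = 15] peel the +4: subtract 4 from each side ⇒ sub: -(((-6*x) - 8) - 9) = 11.
Step 3. [-(((-6*x) - 8) - 9) = 11] leading − — multiply by −1, so neg: ((-6*x) - 8) - 9 = -11.
Step 4. [((-6*x) - 8) - 9 = -11] -9 is outermost — add 9 both sides ⇒ sub: (-6*x) - 8 = -2.
Step 5. [(-6*x) - 8 = -2] the outer -8 inverts by adding 8 ⇒ sub: -6*x = 6.
Step 6. [-6*x = 6] leading coefficient -6: divide by -6 ⇒ div: x = -1.

Answer: x ∈ {-1}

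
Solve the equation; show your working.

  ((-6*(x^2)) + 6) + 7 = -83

Step 1. [((-6*(x^2)) + 6) + 7 = -83] the outer +7 inverts by subtracting 7 ⇒ sub: (-6*(x^2)) + 6 = -90.
Step 2. [(-6*(x^2)) + 6 = -90] peel the +6: subtract 6 from each side. So sub: -6*(x^2) = -96.
Step 3. [-6*(x^2) = -96] -6 out front; divide by -6. So div: x^2 = 16.
Step 4. [x^2 = 16] √ both sides: 16 ≥ 0 gives two branches. So sqrt: x = 4 or -4.

Answer: x ∈ {-4, 4}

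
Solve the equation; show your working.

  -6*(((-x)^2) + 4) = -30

Step 1. [-6*(((-x)^2) + 4) = -30] divide by the outer -6. So div: ((-x)^2) + 4 = 5.
Step 2. [((-x)^2) + 4 = 5] subtract 4: x sits inside (… + 4). So sub: (-x)^2 = 1.
Step 3. [(-x)^2 = 1] LHS squared, RHS 1 ≥ 0: apply √ (±). So sqrt: -x = 1 or -1.
Step 4. [-x = 1 or -1] flip signs both sides, so neg: x = -1 or 1.

Answer: x ∈ {-1, 1}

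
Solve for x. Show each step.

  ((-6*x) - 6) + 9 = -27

Step 1. [((-6*x) - 6) + 9 = -27] +9 is outermost — subtract 9 both sides ⇒ sub: (-6*x) - 6 = -36.
Step 2. [(-6*x) - 6 = -36] common factor -6 (LHS and -36) — divide through, so factor: x + 1 = 6.
Step 3. [x + 1 = 6] the outer +1 inverts by subtracting 1, so sub: x = 5.

Answer: x ∈ {5}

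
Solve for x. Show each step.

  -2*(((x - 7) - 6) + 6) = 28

Step 1. [-2*(((x - 7) - 6) + 6) = 28] leading coefficient -2: divide by -2, so div: ((x - 7) - 6) + 6 = -14.
Step 2. [((x - 7) - 6) + 6 = -14] the outer +6 inverts by subtracting 6, so sub: (x - 7) - 6 = -20.
Step 3. [(x - 7) - 6 = -20] 6 comes off first (add 6). So sub: x - 7 = -14.
Step 4. [x - 7 = -14] add 7: x sits inside (… - 7) ⇒ sub: x = -7.

Answer: x ∈ {-7}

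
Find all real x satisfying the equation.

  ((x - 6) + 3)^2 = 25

Step 1. [((x - 6) + 3)^2 = 25] LHS squared, RHS 25 ≥ 0: apply √ (±). So sqrt: (x - 6) + 3 = 5 or -5.
Step 2. [(x - 6) + 3 = 5 or -5] peel the +3: subtract 3 from each side. So sub: x - 6 = 2 or -8.
Step 3. [x - 6 = 2 or -8] 6 comes off first (add 6) ⇒ sub: x = 8 or -2.

Answer: x ∈ {-2, 8}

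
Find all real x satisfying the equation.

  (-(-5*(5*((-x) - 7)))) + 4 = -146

Step 1. [(-(-5*(5*((-x) - 7)))) + 4 = -146] +4 is outermost — subtract 4 both sides. So sub: -(-5*(5*((-x) - 7))) = -150.
Step 2. [-(-5*(5*((-x) - 7))) = -150] LHS negated; negate both sides ⇒ neg: -5*(5*((-x) - 7)) = 150.
Step 3. [-5*(5*((-x) - 7)) = 150] leading coefficient -5: divide by -5, so div: 5*((-x) - 7) = -30.
Step 4. [5*((-x) - 7) = -30] divide by the outer 5. So div: (-x) - 7 = -6.
Step 5. [(-x) - 7 = -6] 7 comes off first (add 7), so sub: -x = 1.
Step 6. [-x = 1] flip signs both sides, so neg: x = -1.

Answer: x ∈ {-1}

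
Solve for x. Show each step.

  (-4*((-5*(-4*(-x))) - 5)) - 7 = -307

Step 1. [(-4*((-5*(-4*(-x))) - 5)) - 7 = -307] the outer -7 inverts by adding 7, so sub: -4*((-5*(-4*(-x))) - 5) = -300.
Step 2. [-4*((-5*(-4*(-x))) - 5) = -300] LHS = -4·(…); ÷-4 both sides, so div: (-5*(-4*(-x))) - 5 = 75.
Step 3. [(-5*(-4*(-x))) - 5 = 75] 5 comes off first (add 5), so sub: -5*(-4*(-x)) = 80.
Step 4. [-5*(-4*(-x)) = 80] -5·(inner) — divide through by -5, so div: -4*(-x) = -16.
Step 5. [-4*(-x) = -16] -4·(inner) — divide through by -4, so div: -x = 4.
Step 6. [-x = 4] leading − — multiply by −1. So neg: x = -4.

Answer: x ∈ {-4}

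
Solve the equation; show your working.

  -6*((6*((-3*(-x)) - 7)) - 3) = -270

Step 1. [-6*((6*((-3*(-x)) - 7)) - 3) = -270] -6 out front; divide by -6 ⇒ div: (6*((-3*(-x)) - 7)) - 3 = 45.
Step 2. [(6*((-3*(-x)) - 7)) - 3 = 45] -3 is outermost — add 3 both sides ⇒ sub: 6*((-3*(-x)) - 7) = 48.
Step 3. [6*((-3*(-x)) - 7) = 48] LHS = 6·(…); ÷6 both sides. So div: (-3*(-x)) - 7 = 8.
Step 4. [(-3*(-x)) - 7 = 8] add 7: x sits inside (… - 7), so sub: -3*(-x) = 15.
Step 5. [-3*(-x) = 15] LHS = -3·(…); ÷-3 both sides ⇒ div: -x = -5.
Step 6. [-x = -5] LHS negated; negate both sides. So neg: x = 5.

Answer: x ∈ {5}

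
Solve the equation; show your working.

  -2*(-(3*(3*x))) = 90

Step 1. [-2*(-(3*(3*x))) = 90] -2·(inner) — divide through by -2 ⇒ div: -(3*(3*x)) = -45.
Step 2. [-(3*(3*x)) = -45] LHS negated; negate both sides, so neg: 3*(3*x) = 45.
Step 3. [3*(3*x) = 45] 3 out front; divide by 3. So div: 3*x = 15.
Step 4. [3*x = 15] leading coefficient 3: divide by 3 ⇒ div: x = 5.

Answer: x ∈ {5}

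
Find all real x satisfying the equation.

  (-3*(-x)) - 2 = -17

Step 1. [(-3*(-x)) - 2 = -17] the outer -2 inverts by adding 2 ⇒ sub: -3*(-x) = -15.
Step 2. [-3*(-x) = -15] LHS = -3·(…); ÷-3 both sides. So div: -x = 5.
Step 3. [-x = 5] LHS negated; negate both sides. So neg: x = -5.

Answer: x ∈ {-5}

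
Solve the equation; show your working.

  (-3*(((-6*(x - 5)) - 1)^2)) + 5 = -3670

Step 1. [(-3*(((-6*(x - 5)) - 1)^2)) + 5 = -3670] 5 comes off first (subtract 5) ⇒ sub: -3*(((-6*(x - 5)) - 1)^2) = -3675.
Step 2. [-3*(((-6*(x - 5)) - 1)^2) = -3675] divide by the outer -3. So div: ((-6*(x - 5)) - 1)^2 = 1225.
Step 3. [((-6*(x - 5)) - 1)^2 = 1225] LHS squared, RHS 1225 ≥ 0: apply √ (±), so sqrt: (-6*(x - 5)) - 1 = 35 or -35.
Step 4. [(-6*(x - 5)) - 1 = 35 or -35] -1 is outermost — add 1 both sides ⇒ sub: -6*(x - 5) = 36 or -34.
Step 5. [-6*(x - 5) = 36 or -34] divide by the outer -6. So div: x - 5 = -6 or 17/3.
Step 6. [x - 5 = -6 or 17/3] -5 is outermost — add 5 both sides, so sub: x = -1 or 32/3.

Answer: x ∈ {-1, 32/3}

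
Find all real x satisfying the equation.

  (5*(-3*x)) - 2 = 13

Step 1. [(5*(-3*x)) - 2 = 13] 2 comes off first (add 2) ⇒ sub: 5*(-3*x) = 15.
Step 2. [5*(-3*x) = 15] leading coefficient 5: divide by 5. So div: -3*x = 3.
Step 3. [-3*x = 3] -3 out front; divide by -3 ⇒ div: x = -1.

Answer: x ∈ {-1}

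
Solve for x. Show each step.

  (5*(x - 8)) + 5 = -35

Step 1. [(5*(x - 8)) + 5 = -35] the outer +5 inverts by subtracting 5. So sub: 5*(x - 8) = -40.
Step 2. [5*(x - 8) = -40] divide by the outer 5 ⇒ div: x - 8 = -8.
Step 3. [x - 8 = -8] peel the -8: add 8 from each side. So sub: x = 0.

Answer: x ∈ {0}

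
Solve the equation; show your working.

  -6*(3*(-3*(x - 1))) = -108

Step 1. [-6*(3*(-3*(x - 1))) = -108] divide by the outer -6 ⇒ div: 3*(-3*(x - 1)) = 18.
Step 2. [3*(-3*(x - 1)) = 18] divide by the outer 3 ⇒ div: -3*(x - 1) = 6.
Step 3. [-3*(x - 1) = 6] leading coefficient -3: divide by -3 ⇒ div: x - 1 = -2.
Step 4. [x - 1 = -2] peel the -1: add 1 from each side. So sub: x = -1.

Answer: x ∈ {-1}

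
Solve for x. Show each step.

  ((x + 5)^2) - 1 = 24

Step 1. [((x + 5)^2) - 1 = 24] add 1: x sits inside (… - 1). So sub: (x + 5)^2 = 25.
Step 2. [(x + 5)^2 = 25] √ both sides: 25 ≥ 0 gives two branches. So sqrt: x + 5 = 5 or -5.
Step 3. [x + 5 = 5 or -5] peel the +5: subtract 5 from each side, so sub: x = 0 or -10.

Answer: x ∈ {-10, 0}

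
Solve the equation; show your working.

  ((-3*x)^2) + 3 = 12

Step 1. [((-3*x)^2) + 3 = 12] the outer +3 inverts by subtracting 3. So sub: (-3*x)^2 = 9.
Step 2. [(-3*x)^2 = 9] 9 ≥ 0, LHS is (·)² — take ±√ ⇒ sqrt: -3*x = 3 or -3.
Step 3. [-3*x = 3 or -3] -3·(inner) — divide through by -3 ⇒ div: x = -1 or 1.

Answer: x ∈ {-1, 1}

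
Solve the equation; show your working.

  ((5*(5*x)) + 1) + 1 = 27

Step 1. [((5*(5*x)) + 1) + 1 = 27] +1 is outermost — subtract 1 both sides. So sub: (5*(5*x)) + 1 = 26.
Step 2. [(5*(5*x)) + 1 = 26] +1 is outermost — subtract 1 both sides, so sub: 5*(5*x) = 25.
Step 3. [5*(5*x) = 25] 5 out front; divide by 5, so div: 5*x = 5.
Step 4. [5*x = 5] divide by the outer 5, so div: x = 1.

Answer: x ∈ {1}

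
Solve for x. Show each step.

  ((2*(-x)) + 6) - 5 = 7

Step 1. [((2*(-x)) + 6) - 5 = 7] peel the -5: add 5 from each side ⇒ sub: (2*(-x)) + 6 = 12.
Step 2. [(2*(-x)) + 6 = 12] subtract 6: x sits inside (… + 6), so sub: 2*(-x) = 6.
Step 3. [2*(-x) = 6] leading coefficient 2: divide by 2, so div: -x = 3.
Step 4. [-x = 3] flip signs both sides ⇒ neg: x = -3.

Answer: x ∈ {-3}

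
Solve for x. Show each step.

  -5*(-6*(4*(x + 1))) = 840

Step 1. [-5*(-6*(4*(x + 1))) = 840] divide by the outer -5 ⇒ div: -6*(4*(x + 1)) = -168.
Step 2. [-6*(4*(x + 1)) = -168] -6·(inner) — divide through by -6. So div: 4*(x + 1) = 28.
Step 3. [4*(x + 1) = 28] leading coefficient 4: divide by 4. So div: x + 1 = 7.
Step 4. [x + 1 = 7] +1 is outermost — subtract 1 both sides ⇒ sub: x = 6.

Answer: x ∈ {6}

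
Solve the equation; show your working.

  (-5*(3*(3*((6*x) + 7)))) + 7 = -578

Step 1. [(-5*(3*(3*((6*x) + 7)))) + 7 = -578] 7 comes off first (subtract 7). So sub: -5*(3*(3*((6*x) + 7))) = -585.
Step 2. [-5*(3*(3*((6*x) + 7))) = -585] -5 out front; divide by -5 ⇒ div: 3*(3*((6*x) + 7)) = 117.
Step 3. [3*(3*((6*x) + 7)) = 117] LHS = 3·(…); ÷3 both sides, so div: 3*((6*x) + 7) = 39.
Step 4. [3*((6*x) + 7) = 39] 3·(inner) — divide through by 3. So div: (6*x) + 7 = 13.
Step 5. [(6*x) + 7 = 13] subtract 7: x sits inside (… + 7) ⇒ sub: 6*x = 6.
Step 6. [6*x = 6] leading coefficient 6: divide by 6 ⇒ div: x = 1.

Answer: x ∈ {1}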